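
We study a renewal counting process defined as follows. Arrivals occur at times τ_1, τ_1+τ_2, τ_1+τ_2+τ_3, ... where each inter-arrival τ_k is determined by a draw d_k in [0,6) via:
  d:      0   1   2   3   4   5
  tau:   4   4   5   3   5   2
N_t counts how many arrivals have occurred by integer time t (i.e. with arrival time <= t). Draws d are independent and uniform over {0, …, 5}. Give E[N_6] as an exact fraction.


Inter-arrival values over d=0..5: [4, 4, 5, 3, 5, 2]
Each d has probability 1/6, so the pmf of τ is: f(2) = 1/6, f(3) = 1/6, f(4) = 1/3, f(5) = 1/3
Renewal equation for m(n) = E[N_n]: condition on τ_1 = k (if k <= n, one arrival plus a fresh copy on the remaining n−k steps): m(n) = F(n) + Σ_{k<=n} f(k)·m(n−k), where F(n) = P(τ <= n) and m(0) = 0
m(1) = F(1) = 0
m(2) = F(2) = 1/6
m(3) = F(3) = 1/3
m(4) = F(4) + f(2)·m(2) = 2/3 + 1/6·1/6 = 25/36
m(5) = F(5) + f(2)·m(3) + f(3)·m(2) = 1 + 1/6·1/3 + 1/6·1/6 = 13/12
m(6) = F(6) + f(2)·m(4) + f(3)·m(3) + f(4)·m(2) = 1 + 1/6·25/36 + 1/6·1/3 + 1/3·1/6 = 265/216
E[N_6] = m(6) = 265/216

265/216


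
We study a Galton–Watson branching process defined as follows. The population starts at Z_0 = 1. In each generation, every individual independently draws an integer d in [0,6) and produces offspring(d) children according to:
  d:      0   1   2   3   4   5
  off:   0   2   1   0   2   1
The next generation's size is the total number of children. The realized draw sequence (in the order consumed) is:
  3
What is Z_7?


gen 0: Z_0=1, draws=[3], offspring=[0], Z_1=0
gen 1: Z_1=0, draws=[], offspring=[], Z_2=0
gen 2: Z_2=0, draws=[], offspring=[], Z_3=0
gen 3: Z_3=0, draws=[], offspring=[], Z_4=0
gen 4: Z_4=0, draws=[], offspring=[], Z_5=0
gen 5: Z_5=0, draws=[], offspring=[], Z_6=0
gen 6: Z_6=0, draws=[], offspring=[], Z_7=0

0


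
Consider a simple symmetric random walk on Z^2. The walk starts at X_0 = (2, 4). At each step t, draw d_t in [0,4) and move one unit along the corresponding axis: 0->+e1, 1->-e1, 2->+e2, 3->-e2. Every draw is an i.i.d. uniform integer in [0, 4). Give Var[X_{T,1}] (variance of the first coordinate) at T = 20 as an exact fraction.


10

Outcome values over d=0..3: [1, -1, 0, 0]
Σy = 0, Σy² = 2, M = 4
μ = 0/4 = 0,  σ² = 2/4 − (0)² = 1/2
Independent increments: Var[X_20] = 20·σ² = 20·(1/2) = 10


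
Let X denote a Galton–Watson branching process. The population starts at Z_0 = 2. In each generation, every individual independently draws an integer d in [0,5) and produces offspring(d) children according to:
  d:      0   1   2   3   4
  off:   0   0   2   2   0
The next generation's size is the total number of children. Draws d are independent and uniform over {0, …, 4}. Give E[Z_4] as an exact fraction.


Outcome values over d=0..4: [0, 0, 2, 2, 0]
Σy = 4, Σy² = 8, M = 5
μ = 4/5 = 4/5,  σ² = 8/5 − (4/5)² = 24/25
E[Z_0] = 2
E[Z_1] = 4/5·E[Z_0] = 8/5
E[Z_2] = 4/5·E[Z_1] = 32/25
E[Z_3] = 4/5·E[Z_2] = 128/125
E[Z_4] = 4/5·E[Z_3] = 512/625

512/625


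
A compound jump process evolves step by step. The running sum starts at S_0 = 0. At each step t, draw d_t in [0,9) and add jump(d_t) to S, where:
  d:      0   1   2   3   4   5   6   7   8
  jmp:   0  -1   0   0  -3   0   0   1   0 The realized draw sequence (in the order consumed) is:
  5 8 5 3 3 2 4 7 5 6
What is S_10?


t=0: S=0, d=5, jump=0, S_1=0
t=1: S=0, d=8, jump=0, S_2=0
t=2: S=0, d=5, jump=0, S_3=0
t=3: S=0, d=3, jump=0, S_4=0
t=4: S=0, d=3, jump=0, S_5=0
t=5: S=0, d=2, jump=0, S_6=0
t=6: S=0, d=4, jump=-3, S_7=-3
t=7: S=-3, d=7, jump=1, S_8=-2
t=8: S=-2, d=5, jump=0, S_9=-2
t=9: S=-2, d=6, jump=0, S_10=-2

-2


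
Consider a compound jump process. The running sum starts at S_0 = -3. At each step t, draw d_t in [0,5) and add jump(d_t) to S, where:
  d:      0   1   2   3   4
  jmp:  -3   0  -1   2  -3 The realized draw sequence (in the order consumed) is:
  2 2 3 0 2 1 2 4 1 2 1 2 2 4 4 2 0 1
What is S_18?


t=0: S=-3, d=2, jump=-1, S_1=-4
t=1: S=-4, d=2, jump=-1, S_2=-5
t=2: S=-5, d=3, jump=2, S_3=-3
t=3: S=-3, d=0, jump=-3, S_4=-6
t=4: S=-6, d=2, jump=-1, S_5=-7
t=5: S=-7, d=1, jump=0, S_6=-7
t=6: S=-7, d=2, jump=-1, S_7=-8
t=7: S=-8, d=4, jump=-3, S_8=-11
t=8: S=-11, d=1, jump=0, S_9=-11
t=9: S=-11, d=2, jump=-1, S_10=-12
t=10: S=-12, d=1, jump=0, S_11=-12
t=11: S=-12, d=2, jump=-1, S_12=-13
t=12: S=-13, d=2, jump=-1, S_13=-14
t=13: S=-14, d=4, jump=-3, S_14=-17
t=14: S=-17, d=4, jump=-3, S_15=-20
t=15: S=-20, d=2, jump=-1, S_16=-21
t=16: S=-21, d=0, jump=-3, S_17=-24
t=17: S=-24, d=1, jump=0, S_18=-24

-24


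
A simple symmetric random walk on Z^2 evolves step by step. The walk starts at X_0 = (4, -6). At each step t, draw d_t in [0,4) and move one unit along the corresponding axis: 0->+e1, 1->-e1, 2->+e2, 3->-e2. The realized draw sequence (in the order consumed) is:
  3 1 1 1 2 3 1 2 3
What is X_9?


(0, -7)

t=0: X=(4, -6), d=3 → -e2, X_1=(4, -7)
t=1: X=(4, -7), d=1 → -e1, X_2=(3, -7)
t=2: X=(3, -7), d=1 → -e1, X_3=(2, -7)
t=3: X=(2, -7), d=1 → -e1, X_4=(1, -7)
t=4: X=(1, -7), d=2 → +e2, X_5=(1, -6)
t=5: X=(1, -6), d=3 → -e2, X_6=(1, -7)
t=6: X=(1, -7), d=1 → -e1, X_7=(0, -7)
t=7: X=(0, -7), d=2 → +e2, X_8=(0, -6)
t=8: X=(0, -6), d=3 → -e2, X_9=(0, -7)


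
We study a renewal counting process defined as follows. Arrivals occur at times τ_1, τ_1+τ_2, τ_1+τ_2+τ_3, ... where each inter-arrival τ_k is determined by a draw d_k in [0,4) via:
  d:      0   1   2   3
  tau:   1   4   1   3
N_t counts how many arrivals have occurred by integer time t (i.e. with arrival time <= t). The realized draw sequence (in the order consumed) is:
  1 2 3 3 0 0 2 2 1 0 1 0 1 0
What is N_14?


7

draw d_1=1: τ_1=4, arrival time A_1=4
draw d_2=2: τ_2=1, arrival time A_2=5
draw d_3=3: τ_3=3, arrival time A_3=8
draw d_4=3: τ_4=3, arrival time A_4=11
draw d_5=0: τ_5=1, arrival time A_5=12
draw d_6=0: τ_6=1, arrival time A_6=13
draw d_7=2: τ_7=1, arrival time A_7=14
draw d_8=2: τ_8=1, arrival time A_8=15
draw d_9=1: τ_9=4, arrival time A_9=19
draw d_10=0: τ_10=1, arrival time A_10=20
draw d_11=1: τ_11=4, arrival time A_11=24
draw d_12=0: τ_12=1, arrival time A_12=25
draw d_13=1: τ_13=4, arrival time A_13=29
draw d_14=0: τ_14=1, arrival time A_14=30
N_t over t=0..14: 0:0 1:0 2:0 3:0 4:1 5:2 6:2 7:2 8:3 9:3 10:3 11:4 12:5 13:6 14:7


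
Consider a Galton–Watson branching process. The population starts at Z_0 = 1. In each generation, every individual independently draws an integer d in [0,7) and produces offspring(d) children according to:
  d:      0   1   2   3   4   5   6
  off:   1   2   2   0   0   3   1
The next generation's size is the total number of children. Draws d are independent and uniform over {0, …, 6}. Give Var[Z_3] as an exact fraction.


Outcome values over d=0..6: [1, 2, 2, 0, 0, 3, 1]
Σy = 9, Σy² = 19, M = 7
μ = 9/7 = 9/7,  σ² = 19/7 − (9/7)² = 52/49
V_0 = 0, E_0 = 1
V_1 = 52/49·E_0 + (9/7)²·V_0 = 52/49;  E_1 = 9/7
V_2 = 52/49·E_1 + (9/7)²·V_1 = 7488/2401;  E_2 = 81/49
V_3 = 52/49·E_2 + (9/7)²·V_2 = 812916/117649;  E_3 = 729/343

812916/117649


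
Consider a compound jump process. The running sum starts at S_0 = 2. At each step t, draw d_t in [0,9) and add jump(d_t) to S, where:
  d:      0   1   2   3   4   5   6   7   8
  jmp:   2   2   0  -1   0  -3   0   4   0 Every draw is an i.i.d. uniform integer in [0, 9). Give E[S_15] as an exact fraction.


Outcome values over d=0..8: [2, 2, 0, -1, 0, -3, 0, 4, 0]
Σy = 4, Σy² = 34, M = 9
μ = 4/9 = 4/9,  σ² = 34/9 − (4/9)² = 290/81
E[S_15] = 2 + 15·(4/9) = 26/3

26/3


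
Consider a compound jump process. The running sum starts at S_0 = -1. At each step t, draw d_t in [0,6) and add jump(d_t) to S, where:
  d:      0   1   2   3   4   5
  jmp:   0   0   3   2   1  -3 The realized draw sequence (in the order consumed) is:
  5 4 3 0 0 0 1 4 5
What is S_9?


-3

t=0: S=-1, d=5, jump=-3, S_1=-4
t=1: S=-4, d=4, jump=1, S_2=-3
t=2: S=-3, d=3, jump=2, S_3=-1
t=3: S=-1, d=0, jump=0, S_4=-1
t=4: S=-1, d=0, jump=0, S_5=-1
t=5: S=-1, d=0, jump=0, S_6=-1
t=6: S=-1, d=1, jump=0, S_7=-1
t=7: S=-1, d=4, jump=1, S_8=0
t=8: S=0, d=5, jump=-3, S_9=-3


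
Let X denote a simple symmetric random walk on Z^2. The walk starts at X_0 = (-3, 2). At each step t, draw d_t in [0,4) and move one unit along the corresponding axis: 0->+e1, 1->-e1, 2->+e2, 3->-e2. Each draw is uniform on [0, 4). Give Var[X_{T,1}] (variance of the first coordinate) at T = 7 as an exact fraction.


7/2

Outcome values over d=0..3: [1, -1, 0, 0]
Σy = 0, Σy² = 2, M = 4
μ = 0/4 = 0,  σ² = 2/4 − (0)² = 1/2
Independent increments: Var[X_7] = 7·σ² = 7·(1/2) = 7/2


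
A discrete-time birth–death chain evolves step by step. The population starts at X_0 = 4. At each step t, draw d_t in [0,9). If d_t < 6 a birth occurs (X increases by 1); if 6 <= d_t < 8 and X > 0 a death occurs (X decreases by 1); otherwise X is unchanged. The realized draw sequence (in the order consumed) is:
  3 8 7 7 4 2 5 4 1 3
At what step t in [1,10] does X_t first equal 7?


8

t=0: X=4, d=3 → birth, X_1=5
t=1: X=5, d=8 → hold, X_2=5
t=2: X=5, d=7 → death, X_3=4
t=3: X=4, d=7 → death, X_4=3
t=4: X=3, d=4 → birth, X_5=4
t=5: X=4, d=2 → birth, X_6=5
t=6: X=5, d=5 → birth, X_7=6
t=7: X=6, d=4 → birth, X_8=7
t=8: X=7, d=1 → birth, X_9=8
t=9: X=8, d=3 → birth, X_10=9


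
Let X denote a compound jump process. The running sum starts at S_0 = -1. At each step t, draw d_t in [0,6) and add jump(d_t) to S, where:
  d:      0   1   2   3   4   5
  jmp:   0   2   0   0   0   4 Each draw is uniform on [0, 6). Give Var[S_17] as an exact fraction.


119/3

Outcome values over d=0..5: [0, 2, 0, 0, 0, 4]
Σy = 6, Σy² = 20, M = 6
μ = 6/6 = 1,  σ² = 20/6 − (1)² = 7/3
Independent increments: Var[S_17] = 17·σ² = 17·(7/3) = 119/3


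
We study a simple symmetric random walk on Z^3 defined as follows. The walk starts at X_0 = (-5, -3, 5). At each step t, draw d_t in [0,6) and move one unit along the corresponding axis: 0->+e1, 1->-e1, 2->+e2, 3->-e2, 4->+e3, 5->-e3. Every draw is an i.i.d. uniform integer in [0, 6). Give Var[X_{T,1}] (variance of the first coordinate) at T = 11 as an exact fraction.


11/3

Outcome values over d=0..5: [1, -1, 0, 0, 0, 0]
Σy = 0, Σy² = 2, M = 6
μ = 0/6 = 0,  σ² = 2/6 − (0)² = 1/3
Independent increments: Var[X_11] = 11·σ² = 11·(1/3) = 11/3


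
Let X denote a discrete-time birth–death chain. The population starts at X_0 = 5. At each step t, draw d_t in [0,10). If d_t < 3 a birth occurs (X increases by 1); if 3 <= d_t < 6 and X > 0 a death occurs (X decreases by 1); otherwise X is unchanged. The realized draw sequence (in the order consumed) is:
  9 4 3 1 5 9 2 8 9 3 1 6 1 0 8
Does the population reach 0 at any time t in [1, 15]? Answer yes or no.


t=0: X=5, d=9 → hold, X_1=5
t=1: X=5, d=4 → death, X_2=4
t=2: X=4, d=3 → death, X_3=3
t=3: X=3, d=1 → birth, X_4=4
t=4: X=4, d=5 → death, X_5=3
t=5: X=3, d=9 → hold, X_6=3
t=6: X=3, d=2 → birth, X_7=4
t=7: X=4, d=8 → hold, X_8=4
t=8: X=4, d=9 → hold, X_9=4
t=9: X=4, d=3 → death, X_10=3
t=10: X=3, d=1 → birth, X_11=4
t=11: X=4, d=6 → hold, X_12=4
t=12: X=4, d=1 → birth, X_13=5
t=13: X=5, d=0 → birth, X_14=6
t=14: X=6, d=8 → hold, X_15=6

no


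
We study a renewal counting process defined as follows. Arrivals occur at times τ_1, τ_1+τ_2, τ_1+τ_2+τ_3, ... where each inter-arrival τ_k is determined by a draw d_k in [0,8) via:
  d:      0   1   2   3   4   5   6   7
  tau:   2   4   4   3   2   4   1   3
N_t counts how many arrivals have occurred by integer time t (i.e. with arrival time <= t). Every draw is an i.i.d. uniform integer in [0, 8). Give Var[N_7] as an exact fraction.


2157525421679/4398046511104

Inter-arrival values over d=0..7: [2, 4, 4, 3, 2, 4, 1, 3]
Each d has probability 1/8, so the pmf of τ is: f(1) = 1/8, f(2) = 1/4, f(3) = 1/4, f(4) = 3/8
Let p_n(j) = P(N_n = j), with p_0 = [1]. Condition on τ_1: p_n(0) = P(τ > n), and for j >= 1, p_n(j) = Σ_{k<=n} f(k)·p_{n−k}(j−1)
p_1 = [7/8, 1/8]  (j = 0..1)
p_2 = [5/8, 23/64, 1/64]  (j = 0..2)
p_3 = [3/8, 35/64, 39/512, 1/512]  (j = 0..3)
p_4 = [0, 51/64, 97/512, 55/4096, 1/4096]  (j = 0..4)
p_5 = [0, 37/64, 191/512, 191/4096, 71/32768, 1/32768]  (j = 0..5)
p_6 = [0, 21/64, 139/256, 487/4096, 317/32768, 87/262144, 1/262144]  (j = 0..6)
p_7 = [0, 9/64, 151/256, 971/4096, 1003/32768, 475/262144, 103/2097152, 1/2097152]  (j = 0..7)
E[N_7] = Σ j·p_7(j) = 4536745/2097152;  E[N_7²] = Σ j²·p_7(j) = 10843077/2097152
Var[N_7] = 10843077/2097152 − (4536745/2097152)² = 2157525421679/4398046511104


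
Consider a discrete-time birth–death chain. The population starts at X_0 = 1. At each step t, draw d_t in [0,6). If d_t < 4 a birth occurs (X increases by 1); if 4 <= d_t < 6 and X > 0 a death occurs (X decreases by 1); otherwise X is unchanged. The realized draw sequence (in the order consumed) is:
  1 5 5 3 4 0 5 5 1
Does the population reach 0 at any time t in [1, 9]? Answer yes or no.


yes

t=0: X=1, d=1 → birth, X_1=2
t=1: X=2, d=5 → death, X_2=1
t=2: X=1, d=5 → death, X_3=0
t=3: X=0, d=3 → birth, X_4=1
t=4: X=1, d=4 → death, X_5=0
t=5: X=0, d=0 → birth, X_6=1
t=6: X=1, d=5 → death, X_7=0
t=7: X=0, d=5 → hold, X_8=0
t=8: X=0, d=1 → birth, X_9=1


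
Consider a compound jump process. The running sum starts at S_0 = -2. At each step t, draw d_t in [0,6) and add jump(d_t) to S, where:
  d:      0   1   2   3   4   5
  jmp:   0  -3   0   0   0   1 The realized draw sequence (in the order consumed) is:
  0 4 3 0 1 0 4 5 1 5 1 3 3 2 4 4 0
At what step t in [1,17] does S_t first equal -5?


5

t=0: S=-2, d=0, jump=0, S_1=-2
t=1: S=-2, d=4, jump=0, S_2=-2
t=2: S=-2, d=3, jump=0, S_3=-2
t=3: S=-2, d=0, jump=0, S_4=-2
t=4: S=-2, d=1, jump=-3, S_5=-5
t=5: S=-5, d=0, jump=0, S_6=-5
t=6: S=-5, d=4, jump=0, S_7=-5
t=7: S=-5, d=5, jump=1, S_8=-4
t=8: S=-4, d=1, jump=-3, S_9=-7
t=9: S=-7, d=5, jump=1, S_10=-6
t=10: S=-6, d=1, jump=-3, S_11=-9
t=11: S=-9, d=3, jump=0, S_12=-9
t=12: S=-9, d=3, jump=0, S_13=-9
t=13: S=-9, d=2, jump=0, S_14=-9
t=14: S=-9, d=4, jump=0, S_15=-9
t=15: S=-9, d=4, jump=0, S_16=-9
t=16: S=-9, d=0, jump=0, S_17=-9


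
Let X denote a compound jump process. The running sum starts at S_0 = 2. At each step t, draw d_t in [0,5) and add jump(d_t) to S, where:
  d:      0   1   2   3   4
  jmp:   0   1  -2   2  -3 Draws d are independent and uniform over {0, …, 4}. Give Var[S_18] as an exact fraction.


1548/25

Outcome values over d=0..4: [0, 1, -2, 2, -3]
Σy = -2, Σy² = 18, M = 5
μ = -2/5 = -2/5,  σ² = 18/5 − (-2/5)² = 86/25
Independent increments: Var[S_18] = 18·σ² = 18·(86/25) = 1548/25


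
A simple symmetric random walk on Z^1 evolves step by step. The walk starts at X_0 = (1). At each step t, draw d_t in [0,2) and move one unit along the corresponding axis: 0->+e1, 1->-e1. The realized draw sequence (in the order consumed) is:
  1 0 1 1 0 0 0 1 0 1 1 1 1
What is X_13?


(-2)

t=0: X=(1), d=1 → -e1, X_1=(0)
t=1: X=(0), d=0 → +e1, X_2=(1)
t=2: X=(1), d=1 → -e1, X_3=(0)
t=3: X=(0), d=1 → -e1, X_4=(-1)
t=4: X=(-1), d=0 → +e1, X_5=(0)
t=5: X=(0), d=0 → +e1, X_6=(1)
t=6: X=(1), d=0 → +e1, X_7=(2)
t=7: X=(2), d=1 → -e1, X_8=(1)
t=8: X=(1), d=0 → +e1, X_9=(2)
t=9: X=(2), d=1 → -e1, X_10=(1)
t=10: X=(1), d=1 → -e1, X_11=(0)
t=11: X=(0), d=1 → -e1, X_12=(-1)
t=12: X=(-1), d=1 → -e1, X_13=(-2)


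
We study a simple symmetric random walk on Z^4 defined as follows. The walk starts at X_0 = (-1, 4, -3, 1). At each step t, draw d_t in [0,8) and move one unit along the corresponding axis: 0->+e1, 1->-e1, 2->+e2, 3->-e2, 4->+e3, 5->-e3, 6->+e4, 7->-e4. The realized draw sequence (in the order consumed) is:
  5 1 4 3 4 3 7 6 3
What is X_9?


(-2, 1, -2, 1)

t=0: X=(-1, 4, -3, 1), d=5 → -e3, X_1=(-1, 4, -4, 1)
t=1: X=(-1, 4, -4, 1), d=1 → -e1, X_2=(-2, 4, -4, 1)
t=2: X=(-2, 4, -4, 1), d=4 → +e3, X_3=(-2, 4, -3, 1)
t=3: X=(-2, 4, -3, 1), d=3 → -e2, X_4=(-2, 3, -3, 1)
t=4: X=(-2, 3, -3, 1), d=4 → +e3, X_5=(-2, 3, -2, 1)
t=5: X=(-2, 3, -2, 1), d=3 → -e2, X_6=(-2, 2, -2, 1)
t=6: X=(-2, 2, -2, 1), d=7 → -e4, X_7=(-2, 2, -2, 0)
t=7: X=(-2, 2, -2, 0), d=6 → +e4, X_8=(-2, 2, -2, 1)
t=8: X=(-2, 2, -2, 1), d=3 → -e2, X_9=(-2, 1, -2, 1)


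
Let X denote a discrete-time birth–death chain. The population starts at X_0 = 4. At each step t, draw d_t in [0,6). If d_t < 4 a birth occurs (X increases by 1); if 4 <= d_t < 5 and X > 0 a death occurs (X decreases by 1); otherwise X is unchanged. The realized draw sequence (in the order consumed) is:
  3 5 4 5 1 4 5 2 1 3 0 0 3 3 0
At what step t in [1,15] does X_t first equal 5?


t=0: X=4, d=3 → birth, X_1=5
t=1: X=5, d=5 → hold, X_2=5
t=2: X=5, d=4 → death, X_3=4
t=3: X=4, d=5 → hold, X_4=4
t=4: X=4, d=1 → birth, X_5=5
t=5: X=5, d=4 → death, X_6=4
t=6: X=4, d=5 → hold, X_7=4
t=7: X=4, d=2 → birth, X_8=5
t=8: X=5, d=1 → birth, X_9=6
t=9: X=6, d=3 → birth, X_10=7
t=10: X=7, d=0 → birth, X_11=8
t=11: X=8, d=0 → birth, X_12=9
t=12: X=9, d=3 → birth, X_13=10
t=13: X=10, d=3 → birth, X_14=11
t=14: X=11, d=0 → birth, X_15=12

1


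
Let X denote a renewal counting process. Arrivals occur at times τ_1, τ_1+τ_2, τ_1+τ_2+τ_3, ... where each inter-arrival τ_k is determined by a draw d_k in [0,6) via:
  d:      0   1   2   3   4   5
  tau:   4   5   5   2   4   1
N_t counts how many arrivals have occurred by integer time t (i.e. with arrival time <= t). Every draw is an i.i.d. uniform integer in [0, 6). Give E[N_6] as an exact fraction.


70849/46656

Inter-arrival values over d=0..5: [4, 5, 5, 2, 4, 1]
Each d has probability 1/6, so the pmf of τ is: f(1) = 1/6, f(2) = 1/6, f(4) = 1/3, f(5) = 1/3
Renewal equation for m(n) = E[N_n]: condition on τ_1 = k (if k <= n, one arrival plus a fresh copy on the remaining n−k steps): m(n) = F(n) + Σ_{k<=n} f(k)·m(n−k), where F(n) = P(τ <= n) and m(0) = 0
m(1) = F(1) = 1/6
m(2) = F(2) + f(1)·m(1) = 1/3 + 1/6·1/6 = 13/36
m(3) = F(3) + f(1)·m(2) + f(2)·m(1) = 1/3 + 1/6·13/36 + 1/6·1/6 = 91/216
m(4) = F(4) + f(1)·m(3) + f(2)·m(2) = 2/3 + 1/6·91/216 + 1/6·13/36 = 1033/1296
m(5) = F(5) + f(1)·m(4) + f(2)·m(3) + f(4)·m(1) = 1 + 1/6·1033/1296 + 1/6·91/216 + 1/3·1/6 = 9787/7776
m(6) = F(6) + f(1)·m(5) + f(2)·m(4) + f(4)·m(2) + f(5)·m(1) = 1 + 1/6·9787/7776 + 1/6·1033/1296 + 1/3·13/36 + 1/3·1/6 = 70849/46656
E[N_6] = m(6) = 70849/46656


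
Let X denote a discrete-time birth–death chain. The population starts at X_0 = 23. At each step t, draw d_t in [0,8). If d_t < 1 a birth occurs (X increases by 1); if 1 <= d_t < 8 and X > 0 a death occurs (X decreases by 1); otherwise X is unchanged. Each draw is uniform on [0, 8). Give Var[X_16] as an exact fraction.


7

X can drop by at most 1 per step and X_0 = 23 > T = 16, so X_t >= 23 − t >= 7 > 0 for every t <= 16: the floor at 0 (the 'and X > 0' condition) never binds. Hence X_16 = X_0 + Σ_{t<16} Y_t with i.i.d. increments Y_t = y(d_t) ∈ {+1, −1, 0}.
Outcome values over d=0..7: [1, -1, -1, -1, -1, -1, -1, -1]
Σy = -6, Σy² = 8, M = 8
μ = -6/8 = -3/4,  σ² = 8/8 − (-3/4)² = 7/16
Independent increments: Var[X_16] = 16·σ² = 16·(7/16) = 7


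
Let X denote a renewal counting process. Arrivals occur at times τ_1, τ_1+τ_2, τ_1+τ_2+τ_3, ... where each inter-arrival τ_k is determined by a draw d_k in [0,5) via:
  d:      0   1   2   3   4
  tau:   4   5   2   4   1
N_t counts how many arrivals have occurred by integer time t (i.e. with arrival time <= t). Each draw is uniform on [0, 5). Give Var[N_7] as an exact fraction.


Inter-arrival values over d=0..4: [4, 5, 2, 4, 1]
Each d has probability 1/5, so the pmf of τ is: f(1) = 1/5, f(2) = 1/5, f(4) = 2/5, f(5) = 1/5
Let p_n(j) = P(N_n = j), with p_0 = [1]. Condition on τ_1: p_n(0) = P(τ > n), and for j >= 1, p_n(j) = Σ_{k<=n} f(k)·p_{n−k}(j−1)
p_1 = [4/5, 1/5]  (j = 0..1)
p_2 = [3/5, 9/25, 1/25]  (j = 0..2)
p_3 = [3/5, 7/25, 14/125, 1/125]  (j = 0..3)
p_4 = [1/5, 16/25, 16/125, 19/625, 1/625]  (j = 0..4)
p_5 = [0, 17/25, 33/125, 6/125, 24/3125, 1/3125]  (j = 0..5)
p_6 = [0, 11/25, 56/125, 59/625, 49/3125, 29/15625, 1/15625]  (j = 0..6)
p_7 = [0, 9/25, 51/125, 122/625, 99/3125, 73/15625, 34/78125, 1/78125]  (j = 0..7)
E[N_7] = Σ j·p_7(j) = 149561/78125;  E[N_7²] = Σ j²·p_7(j) = 342873/78125
Var[N_7] = 342873/78125 − (149561/78125)² = 4418460404/6103515625

4418460404/6103515625


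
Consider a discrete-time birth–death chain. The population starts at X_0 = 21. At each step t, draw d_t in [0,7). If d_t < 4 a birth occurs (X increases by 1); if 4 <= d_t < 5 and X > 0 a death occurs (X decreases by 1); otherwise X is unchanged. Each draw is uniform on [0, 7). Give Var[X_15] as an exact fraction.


390/49

X can drop by at most 1 per step and X_0 = 21 > T = 15, so X_t >= 21 − t >= 6 > 0 for every t <= 15: the floor at 0 (the 'and X > 0' condition) never binds. Hence X_15 = X_0 + Σ_{t<15} Y_t with i.i.d. increments Y_t = y(d_t) ∈ {+1, −1, 0}.
Outcome values over d=0..6: [1, 1, 1, 1, -1, 0, 0]
Σy = 3, Σy² = 5, M = 7
μ = 3/7 = 3/7,  σ² = 5/7 − (3/7)² = 26/49
Independent increments: Var[X_15] = 15·σ² = 15·(26/49) = 390/49


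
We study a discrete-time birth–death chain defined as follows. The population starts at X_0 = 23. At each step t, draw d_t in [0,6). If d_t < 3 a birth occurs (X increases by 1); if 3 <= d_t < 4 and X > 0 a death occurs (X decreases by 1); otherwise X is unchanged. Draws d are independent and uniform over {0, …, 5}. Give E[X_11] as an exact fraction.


X can drop by at most 1 per step and X_0 = 23 > T = 11, so X_t >= 23 − t >= 12 > 0 for every t <= 11: the floor at 0 (the 'and X > 0' condition) never binds. Hence X_11 = X_0 + Σ_{t<11} Y_t with i.i.d. increments Y_t = y(d_t) ∈ {+1, −1, 0}.
Outcome values over d=0..5: [1, 1, 1, -1, 0, 0]
Σy = 2, Σy² = 4, M = 6
μ = 2/6 = 1/3,  σ² = 4/6 − (1/3)² = 5/9
E[X_11] = 23 + 11·(1/3) = 80/3

80/3


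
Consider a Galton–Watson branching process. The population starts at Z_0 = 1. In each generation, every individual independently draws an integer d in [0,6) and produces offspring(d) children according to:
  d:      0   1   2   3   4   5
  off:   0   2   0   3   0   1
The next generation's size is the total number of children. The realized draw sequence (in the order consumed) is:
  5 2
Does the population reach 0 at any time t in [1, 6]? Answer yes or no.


gen 0: Z_0=1, draws=[5], offspring=[1], Z_1=1
gen 1: Z_1=1, draws=[2], offspring=[0], Z_2=0
gen 2: Z_2=0, draws=[], offspring=[], Z_3=0
gen 3: Z_3=0, draws=[], offspring=[], Z_4=0
gen 4: Z_4=0, draws=[], offspring=[], Z_5=0
gen 5: Z_5=0, draws=[], offspring=[], Z_6=0

yes


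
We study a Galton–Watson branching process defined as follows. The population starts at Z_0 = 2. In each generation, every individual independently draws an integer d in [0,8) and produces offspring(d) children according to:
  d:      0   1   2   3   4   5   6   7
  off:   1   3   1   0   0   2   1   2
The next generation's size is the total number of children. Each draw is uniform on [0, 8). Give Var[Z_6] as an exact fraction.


540421875/8388608

Outcome values over d=0..7: [1, 3, 1, 0, 0, 2, 1, 2]
Σy = 10, Σy² = 20, M = 8
μ = 10/8 = 5/4,  σ² = 20/8 − (5/4)² = 15/16
V_0 = 0, E_0 = 2
V_1 = 15/16·E_0 + (5/4)²·V_0 = 15/8;  E_1 = 5/2
V_2 = 15/16·E_1 + (5/4)²·V_1 = 675/128;  E_2 = 25/8
V_3 = 15/16·E_2 + (5/4)²·V_2 = 22875/2048;  E_3 = 125/32
V_4 = 15/16·E_3 + (5/4)²·V_3 = 691875/32768;  E_4 = 625/128
V_5 = 15/16·E_4 + (5/4)²·V_4 = 19696875/524288;  E_5 = 3125/512
V_6 = 15/16·E_5 + (5/4)²·V_5 = 540421875/8388608;  E_6 = 15625/2048


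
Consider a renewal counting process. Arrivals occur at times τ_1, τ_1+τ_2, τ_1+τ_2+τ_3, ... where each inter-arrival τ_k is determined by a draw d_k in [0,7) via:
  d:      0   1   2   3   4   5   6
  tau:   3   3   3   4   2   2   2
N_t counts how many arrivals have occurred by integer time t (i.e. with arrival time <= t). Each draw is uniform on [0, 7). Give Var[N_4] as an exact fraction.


Inter-arrival values over d=0..6: [3, 3, 3, 4, 2, 2, 2]
Each d has probability 1/7, so the pmf of τ is: f(2) = 3/7, f(3) = 3/7, f(4) = 1/7
Let p_n(j) = P(N_n = j), with p_0 = [1]. Condition on τ_1: p_n(0) = P(τ > n), and for j >= 1, p_n(j) = Σ_{k<=n} f(k)·p_{n−k}(j−1)
p_1 = [1]  (j = 0)
p_2 = [4/7, 3/7]  (j = 0..1)
p_3 = [1/7, 6/7]  (j = 0..1)
p_4 = [0, 40/49, 9/49]  (j = 0..2)
E[N_4] = Σ j·p_4(j) = 58/49;  E[N_4²] = Σ j²·p_4(j) = 76/49
Var[N_4] = 76/49 − (58/49)² = 360/2401

360/2401


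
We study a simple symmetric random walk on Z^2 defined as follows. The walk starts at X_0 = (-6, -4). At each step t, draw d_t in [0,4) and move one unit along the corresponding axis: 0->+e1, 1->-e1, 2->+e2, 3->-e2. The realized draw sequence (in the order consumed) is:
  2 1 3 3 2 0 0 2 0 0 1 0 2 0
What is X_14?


(-2, -2)

t=0: X=(-6, -4), d=2 → +e2, X_1=(-6, -3)
t=1: X=(-6, -3), d=1 → -e1, X_2=(-7, -3)
t=2: X=(-7, -3), d=3 → -e2, X_3=(-7, -4)
t=3: X=(-7, -4), d=3 → -e2, X_4=(-7, -5)
t=4: X=(-7, -5), d=2 → +e2, X_5=(-7, -4)
t=5: X=(-7, -4), d=0 → +e1, X_6=(-6, -4)
t=6: X=(-6, -4), d=0 → +e1, X_7=(-5, -4)
t=7: X=(-5, -4), d=2 → +e2, X_8=(-5, -3)
t=8: X=(-5, -3), d=0 → +e1, X_9=(-4, -3)
t=9: X=(-4, -3), d=0 → +e1, X_10=(-3, -3)
t=10: X=(-3, -3), d=1 → -e1, X_11=(-4, -3)
t=11: X=(-4, -3), d=0 → +e1, X_12=(-3, -3)
t=12: X=(-3, -3), d=2 → +e2, X_13=(-3, -2)
t=13: X=(-3, -2), d=0 → +e1, X_14=(-2, -2)


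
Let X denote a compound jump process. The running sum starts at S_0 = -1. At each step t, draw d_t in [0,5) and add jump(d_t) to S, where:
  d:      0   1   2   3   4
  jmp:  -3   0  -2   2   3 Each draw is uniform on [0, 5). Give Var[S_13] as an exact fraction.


338/5

Outcome values over d=0..4: [-3, 0, -2, 2, 3]
Σy = 0, Σy² = 26, M = 5
μ = 0/5 = 0,  σ² = 26/5 − (0)² = 26/5
Independent increments: Var[S_13] = 13·σ² = 13·(26/5) = 338/5


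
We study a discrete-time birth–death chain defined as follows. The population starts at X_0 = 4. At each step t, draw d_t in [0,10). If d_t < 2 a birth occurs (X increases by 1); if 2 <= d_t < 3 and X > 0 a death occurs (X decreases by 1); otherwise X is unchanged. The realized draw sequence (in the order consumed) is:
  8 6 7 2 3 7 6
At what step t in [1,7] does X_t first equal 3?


t=0: X=4, d=8 → hold, X_1=4
t=1: X=4, d=6 → hold, X_2=4
t=2: X=4, d=7 → hold, X_3=4
t=3: X=4, d=2 → death, X_4=3
t=4: X=3, d=3 → hold, X_5=3
t=5: X=3, d=7 → hold, X_6=3
t=6: X=3, d=6 → hold, X_7=3

4


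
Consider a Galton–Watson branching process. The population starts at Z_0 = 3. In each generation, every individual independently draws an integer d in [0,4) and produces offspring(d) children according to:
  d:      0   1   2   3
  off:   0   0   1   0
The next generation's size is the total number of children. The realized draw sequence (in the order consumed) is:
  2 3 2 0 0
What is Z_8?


0

gen 0: Z_0=3, draws=[2, 3, 2], offspring=[1, 0, 1], Z_1=2
gen 1: Z_1=2, draws=[0, 0], offspring=[0, 0], Z_2=0
gen 2: Z_2=0, draws=[], offspring=[], Z_3=0
gen 3: Z_3=0, draws=[], offspring=[], Z_4=0
gen 4: Z_4=0, draws=[], offspring=[], Z_5=0
gen 5: Z_5=0, draws=[], offspring=[], Z_6=0
gen 6: Z_6=0, draws=[], offspring=[], Z_7=0
gen 7: Z_7=0, draws=[], offspring=[], Z_8=0


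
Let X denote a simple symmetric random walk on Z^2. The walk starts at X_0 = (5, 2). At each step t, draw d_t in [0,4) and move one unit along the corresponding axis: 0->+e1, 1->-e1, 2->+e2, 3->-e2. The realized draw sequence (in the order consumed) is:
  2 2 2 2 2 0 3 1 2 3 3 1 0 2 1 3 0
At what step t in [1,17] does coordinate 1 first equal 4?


t=0: X=(5, 2), d=2 → +e2, X_1=(5, 3)
t=1: X=(5, 3), d=2 → +e2, X_2=(5, 4)
t=2: X=(5, 4), d=2 → +e2, X_3=(5, 5)
t=3: X=(5, 5), d=2 → +e2, X_4=(5, 6)
t=4: X=(5, 6), d=2 → +e2, X_5=(5, 7)
t=5: X=(5, 7), d=0 → +e1, X_6=(6, 7)
t=6: X=(6, 7), d=3 → -e2, X_7=(6, 6)
t=7: X=(6, 6), d=1 → -e1, X_8=(5, 6)
t=8: X=(5, 6), d=2 → +e2, X_9=(5, 7)
t=9: X=(5, 7), d=3 → -e2, X_10=(5, 6)
t=10: X=(5, 6), d=3 → -e2, X_11=(5, 5)
t=11: X=(5, 5), d=1 → -e1, X_12=(4, 5)
t=12: X=(4, 5), d=0 → +e1, X_13=(5, 5)
t=13: X=(5, 5), d=2 → +e2, X_14=(5, 6)
t=14: X=(5, 6), d=1 → -e1, X_15=(4, 6)
t=15: X=(4, 6), d=3 → -e2, X_16=(4, 5)
t=16: X=(4, 5), d=0 → +e1, X_17=(5, 5)

12


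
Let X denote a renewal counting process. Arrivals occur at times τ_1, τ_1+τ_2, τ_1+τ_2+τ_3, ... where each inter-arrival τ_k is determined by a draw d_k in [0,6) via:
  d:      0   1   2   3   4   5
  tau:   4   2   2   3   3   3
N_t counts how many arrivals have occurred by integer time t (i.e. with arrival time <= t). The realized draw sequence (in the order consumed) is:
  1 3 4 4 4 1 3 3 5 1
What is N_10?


draw d_1=1: τ_1=2, arrival time A_1=2
draw d_2=3: τ_2=3, arrival time A_2=5
draw d_3=4: τ_3=3, arrival time A_3=8
draw d_4=4: τ_4=3, arrival time A_4=11
draw d_5=4: τ_5=3, arrival time A_5=14
draw d_6=1: τ_6=2, arrival time A_6=16
draw d_7=3: τ_7=3, arrival time A_7=19
draw d_8=3: τ_8=3, arrival time A_8=22
draw d_9=5: τ_9=3, arrival time A_9=25
draw d_10=1: τ_10=2, arrival time A_10=27
N_t over t=0..10: 0:0 1:0 2:1 3:1 4:1 5:2 6:2 7:2 8:3 9:3 10:3

3


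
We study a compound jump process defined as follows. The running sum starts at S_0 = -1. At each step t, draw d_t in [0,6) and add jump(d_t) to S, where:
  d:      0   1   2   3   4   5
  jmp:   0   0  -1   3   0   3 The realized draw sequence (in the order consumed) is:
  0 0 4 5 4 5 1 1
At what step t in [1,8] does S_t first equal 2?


t=0: S=-1, d=0, jump=0, S_1=-1
t=1: S=-1, d=0, jump=0, S_2=-1
t=2: S=-1, d=4, jump=0, S_3=-1
t=3: S=-1, d=5, jump=3, S_4=2
t=4: S=2, d=4, jump=0, S_5=2
t=5: S=2, d=5, jump=3, S_6=5
t=6: S=5, d=1, jump=0, S_7=5
t=7: S=5, d=1, jump=0, S_8=5

4


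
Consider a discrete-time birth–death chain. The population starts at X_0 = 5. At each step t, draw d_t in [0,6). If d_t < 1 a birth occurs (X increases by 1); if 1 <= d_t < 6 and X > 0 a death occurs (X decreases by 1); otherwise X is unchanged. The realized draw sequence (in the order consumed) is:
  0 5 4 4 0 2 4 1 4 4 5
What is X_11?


0

t=0: X=5, d=0 → birth, X_1=6
t=1: X=6, d=5 → death, X_2=5
t=2: X=5, d=4 → death, X_3=4
t=3: X=4, d=4 → death, X_4=3
t=4: X=3, d=0 → birth, X_5=4
t=5: X=4, d=2 → death, X_6=3
t=6: X=3, d=4 → death, X_7=2
t=7: X=2, d=1 → death, X_8=1
t=8: X=1, d=4 → death, X_9=0
t=9: X=0, d=4 → hold, X_10=0
t=10: X=0, d=5 → hold, X_11=0


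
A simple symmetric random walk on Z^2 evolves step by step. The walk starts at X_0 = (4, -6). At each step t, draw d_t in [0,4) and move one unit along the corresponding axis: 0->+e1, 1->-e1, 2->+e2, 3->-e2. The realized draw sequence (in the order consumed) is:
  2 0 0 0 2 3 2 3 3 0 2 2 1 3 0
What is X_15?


t=0: X=(4, -6), d=2 → +e2, X_1=(4, -5)
t=1: X=(4, -5), d=0 → +e1, X_2=(5, -5)
t=2: X=(5, -5), d=0 → +e1, X_3=(6, -5)
t=3: X=(6, -5), d=0 → +e1, X_4=(7, -5)
t=4: X=(7, -5), d=2 → +e2, X_5=(7, -4)
t=5: X=(7, -4), d=3 → -e2, X_6=(7, -5)
t=6: X=(7, -5), d=2 → +e2, X_7=(7, -4)
t=7: X=(7, -4), d=3 → -e2, X_8=(7, -5)
t=8: X=(7, -5), d=3 → -e2, X_9=(7, -6)
t=9: X=(7, -6), d=0 → +e1, X_10=(8, -6)
t=10: X=(8, -6), d=2 → +e2, X_11=(8, -5)
t=11: X=(8, -5), d=2 → +e2, X_12=(8, -4)
t=12: X=(8, -4), d=1 → -e1, X_13=(7, -4)
t=13: X=(7, -4), d=3 → -e2, X_14=(7, -5)
t=14: X=(7, -5), d=0 → +e1, X_15=(8, -5)

(8, -5)


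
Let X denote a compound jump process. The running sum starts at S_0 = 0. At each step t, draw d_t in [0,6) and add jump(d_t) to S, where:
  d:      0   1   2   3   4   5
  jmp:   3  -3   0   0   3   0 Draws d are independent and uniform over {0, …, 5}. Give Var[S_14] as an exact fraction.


Outcome values over d=0..5: [3, -3, 0, 0, 3, 0]
Σy = 3, Σy² = 27, M = 6
μ = 3/6 = 1/2,  σ² = 27/6 − (1/2)² = 17/4
Independent increments: Var[S_14] = 14·σ² = 14·(17/4) = 119/2

119/2


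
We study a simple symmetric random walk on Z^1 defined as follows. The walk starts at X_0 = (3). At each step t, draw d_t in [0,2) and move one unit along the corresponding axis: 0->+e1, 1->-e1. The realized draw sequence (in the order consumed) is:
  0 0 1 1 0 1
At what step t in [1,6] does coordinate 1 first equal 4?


1

t=0: X=(3), d=0 → +e1, X_1=(4)
t=1: X=(4), d=0 → +e1, X_2=(5)
t=2: X=(5), d=1 → -e1, X_3=(4)
t=3: X=(4), d=1 → -e1, X_4=(3)
t=4: X=(3), d=0 → +e1, X_5=(4)
t=5: X=(4), d=1 → -e1, X_6=(3)


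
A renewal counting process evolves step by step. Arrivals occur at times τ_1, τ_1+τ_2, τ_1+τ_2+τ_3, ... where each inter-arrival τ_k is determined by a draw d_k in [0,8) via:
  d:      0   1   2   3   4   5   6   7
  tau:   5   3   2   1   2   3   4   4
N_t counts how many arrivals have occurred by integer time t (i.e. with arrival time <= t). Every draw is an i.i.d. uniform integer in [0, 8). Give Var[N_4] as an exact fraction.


6071503/16777216

Inter-arrival values over d=0..7: [5, 3, 2, 1, 2, 3, 4, 4]
Each d has probability 1/8, so the pmf of τ is: f(1) = 1/8, f(2) = 1/4, f(3) = 1/4, f(4) = 1/4, f(5) = 1/8
Let p_n(j) = P(N_n = j), with p_0 = [1]. Condition on τ_1: p_n(0) = P(τ > n), and for j >= 1, p_n(j) = Σ_{k<=n} f(k)·p_{n−k}(j−1)
p_1 = [7/8, 1/8]  (j = 0..1)
p_2 = [5/8, 23/64, 1/64]  (j = 0..2)
p_3 = [3/8, 35/64, 39/512, 1/512]  (j = 0..3)
p_4 = [1/8, 43/64, 97/512, 55/4096, 1/4096]  (j = 0..4)
E[N_4] = Σ j·p_4(j) = 4473/4096;  E[N_4²] = Σ j²·p_4(j) = 6367/4096
Var[N_4] = 6367/4096 − (4473/4096)² = 6071503/16777216


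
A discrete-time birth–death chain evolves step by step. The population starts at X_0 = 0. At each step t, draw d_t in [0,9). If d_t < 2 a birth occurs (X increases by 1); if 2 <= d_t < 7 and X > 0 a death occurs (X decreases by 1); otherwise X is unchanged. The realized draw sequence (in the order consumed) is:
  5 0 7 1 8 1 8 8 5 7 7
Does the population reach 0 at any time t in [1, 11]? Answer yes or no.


yes

t=0: X=0, d=5 → hold, X_1=0
t=1: X=0, d=0 → birth, X_2=1
t=2: X=1, d=7 → hold, X_3=1
t=3: X=1, d=1 → birth, X_4=2
t=4: X=2, d=8 → hold, X_5=2
t=5: X=2, d=1 → birth, X_6=3
t=6: X=3, d=8 → hold, X_7=3
t=7: X=3, d=8 → hold, X_8=3
t=8: X=3, d=5 → death, X_9=2
t=9: X=2, d=7 → hold, X_10=2
t=10: X=2, d=7 → hold, X_11=2


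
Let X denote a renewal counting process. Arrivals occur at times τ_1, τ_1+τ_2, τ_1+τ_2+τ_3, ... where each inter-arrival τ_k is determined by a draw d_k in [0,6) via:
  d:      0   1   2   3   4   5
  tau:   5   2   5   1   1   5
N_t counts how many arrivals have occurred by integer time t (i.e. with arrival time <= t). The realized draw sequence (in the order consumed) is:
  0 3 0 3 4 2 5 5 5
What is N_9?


draw d_1=0: τ_1=5, arrival time A_1=5
draw d_2=3: τ_2=1, arrival time A_2=6
draw d_3=0: τ_3=5, arrival time A_3=11
draw d_4=3: τ_4=1, arrival time A_4=12
draw d_5=4: τ_5=1, arrival time A_5=13
draw d_6=2: τ_6=5, arrival time A_6=18
draw d_7=5: τ_7=5, arrival time A_7=23
draw d_8=5: τ_8=5, arrival time A_8=28
draw d_9=5: τ_9=5, arrival time A_9=33
N_t over t=0..9: 0:0 1:0 2:0 3:0 4:0 5:1 6:2 7:2 8:2 9:2

2


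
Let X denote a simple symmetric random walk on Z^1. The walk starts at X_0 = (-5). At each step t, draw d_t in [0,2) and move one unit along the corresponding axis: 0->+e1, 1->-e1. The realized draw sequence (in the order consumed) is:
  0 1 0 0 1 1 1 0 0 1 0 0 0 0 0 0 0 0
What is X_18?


(3)

t=0: X=(-5), d=0 → +e1, X_1=(-4)
t=1: X=(-4), d=1 → -e1, X_2=(-5)
t=2: X=(-5), d=0 → +e1, X_3=(-4)
t=3: X=(-4), d=0 → +e1, X_4=(-3)
t=4: X=(-3), d=1 → -e1, X_5=(-4)
t=5: X=(-4), d=1 → -e1, X_6=(-5)
t=6: X=(-5), d=1 → -e1, X_7=(-6)
t=7: X=(-6), d=0 → +e1, X_8=(-5)
t=8: X=(-5), d=0 → +e1, X_9=(-4)
t=9: X=(-4), d=1 → -e1, X_10=(-5)
t=10: X=(-5), d=0 → +e1, X_11=(-4)
t=11: X=(-4), d=0 → +e1, X_12=(-3)
t=12: X=(-3), d=0 → +e1, X_13=(-2)
t=13: X=(-2), d=0 → +e1, X_14=(-1)
t=14: X=(-1), d=0 → +e1, X_15=(0)
t=15: X=(0), d=0 → +e1, X_16=(1)
t=16: X=(1), d=0 → +e1, X_17=(2)
t=17: X=(2), d=0 → +e1, X_18=(3)


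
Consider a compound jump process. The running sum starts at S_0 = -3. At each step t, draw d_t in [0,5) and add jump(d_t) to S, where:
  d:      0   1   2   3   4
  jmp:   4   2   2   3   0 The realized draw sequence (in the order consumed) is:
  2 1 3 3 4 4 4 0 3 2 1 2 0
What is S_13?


24

t=0: S=-3, d=2, jump=2, S_1=-1
t=1: S=-1, d=1, jump=2, S_2=1
t=2: S=1, d=3, jump=3, S_3=4
t=3: S=4, d=3, jump=3, S_4=7
t=4: S=7, d=4, jump=0, S_5=7
t=5: S=7, d=4, jump=0, S_6=7
t=6: S=7, d=4, jump=0, S_7=7
t=7: S=7, d=0, jump=4, S_8=11
t=8: S=11, d=3, jump=3, S_9=14
t=9: S=14, d=2, jump=2, S_10=16
t=10: S=16, d=1, jump=2, S_11=18
t=11: S=18, d=2, jump=2, S_12=20
t=12: S=20, d=0, jump=4, S_13=24


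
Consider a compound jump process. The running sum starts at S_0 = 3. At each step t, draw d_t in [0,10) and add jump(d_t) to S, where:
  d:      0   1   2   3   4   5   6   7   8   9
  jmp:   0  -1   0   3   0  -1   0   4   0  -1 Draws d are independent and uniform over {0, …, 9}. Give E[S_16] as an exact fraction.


Outcome values over d=0..9: [0, -1, 0, 3, 0, -1, 0, 4, 0, -1]
Σy = 4, Σy² = 28, M = 10
μ = 4/10 = 2/5,  σ² = 28/10 − (2/5)² = 66/25
E[S_16] = 3 + 16·(2/5) = 47/5

47/5


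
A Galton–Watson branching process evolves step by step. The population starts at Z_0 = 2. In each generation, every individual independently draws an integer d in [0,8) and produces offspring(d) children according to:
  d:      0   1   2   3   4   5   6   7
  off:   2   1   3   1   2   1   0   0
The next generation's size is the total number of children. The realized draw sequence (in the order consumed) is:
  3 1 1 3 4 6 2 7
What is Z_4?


3

gen 0: Z_0=2, draws=[3, 1], offspring=[1, 1], Z_1=2
gen 1: Z_1=2, draws=[1, 3], offspring=[1, 1], Z_2=2
gen 2: Z_2=2, draws=[4, 6], offspring=[2, 0], Z_3=2
gen 3: Z_3=2, draws=[2, 7], offspring=[3, 0], Z_4=3


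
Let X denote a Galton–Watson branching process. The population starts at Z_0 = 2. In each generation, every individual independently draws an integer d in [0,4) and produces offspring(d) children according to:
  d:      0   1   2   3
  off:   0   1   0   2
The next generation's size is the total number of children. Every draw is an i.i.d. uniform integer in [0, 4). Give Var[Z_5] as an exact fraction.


Outcome values over d=0..3: [0, 1, 0, 2]
Σy = 3, Σy² = 5, M = 4
μ = 3/4 = 3/4,  σ² = 5/4 − (3/4)² = 11/16
V_0 = 0, E_0 = 2
V_1 = 11/16·E_0 + (3/4)²·V_0 = 11/8;  E_1 = 3/2
V_2 = 11/16·E_1 + (3/4)²·V_1 = 231/128;  E_2 = 9/8
V_3 = 11/16·E_2 + (3/4)²·V_2 = 3663/2048;  E_3 = 27/32
V_4 = 11/16·E_3 + (3/4)²·V_3 = 51975/32768;  E_4 = 81/128
V_5 = 11/16·E_4 + (3/4)²·V_4 = 695871/524288;  E_5 = 243/512

695871/524288


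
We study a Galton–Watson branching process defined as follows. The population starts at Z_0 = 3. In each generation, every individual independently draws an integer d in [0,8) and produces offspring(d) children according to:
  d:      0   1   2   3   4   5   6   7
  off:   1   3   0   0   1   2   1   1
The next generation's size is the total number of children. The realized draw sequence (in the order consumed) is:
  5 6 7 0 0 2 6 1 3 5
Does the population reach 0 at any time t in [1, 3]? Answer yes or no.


no

gen 0: Z_0=3, draws=[5, 6, 7], offspring=[2, 1, 1], Z_1=4
gen 1: Z_1=4, draws=[0, 0, 2, 6], offspring=[1, 1, 0, 1], Z_2=3
gen 2: Z_2=3, draws=[1, 3, 5], offspring=[3, 0, 2], Z_3=5


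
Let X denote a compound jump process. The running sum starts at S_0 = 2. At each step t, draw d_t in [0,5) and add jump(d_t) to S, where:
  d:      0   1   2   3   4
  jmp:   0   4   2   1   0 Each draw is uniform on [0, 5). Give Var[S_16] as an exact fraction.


Outcome values over d=0..4: [0, 4, 2, 1, 0]
Σy = 7, Σy² = 21, M = 5
μ = 7/5 = 7/5,  σ² = 21/5 − (7/5)² = 56/25
Independent increments: Var[S_16] = 16·σ² = 16·(56/25) = 896/25

896/25


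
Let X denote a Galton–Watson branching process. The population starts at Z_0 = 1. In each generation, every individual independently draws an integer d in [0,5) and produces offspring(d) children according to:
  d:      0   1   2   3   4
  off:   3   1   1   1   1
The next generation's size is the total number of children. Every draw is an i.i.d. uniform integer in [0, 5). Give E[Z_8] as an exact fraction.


Outcome values over d=0..4: [3, 1, 1, 1, 1]
Σy = 7, Σy² = 13, M = 5
μ = 7/5 = 7/5,  σ² = 13/5 − (7/5)² = 16/25
E[Z_0] = 1
E[Z_1] = 7/5·E[Z_0] = 7/5
E[Z_2] = 7/5·E[Z_1] = 49/25
E[Z_3] = 7/5·E[Z_2] = 343/125
E[Z_4] = 7/5·E[Z_3] = 2401/625
E[Z_5] = 7/5·E[Z_4] = 16807/3125
E[Z_6] = 7/5·E[Z_5] = 117649/15625
E[Z_7] = 7/5·E[Z_6] = 823543/78125
E[Z_8] = 7/5·E[Z_7] = 5764801/390625

5764801/390625
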